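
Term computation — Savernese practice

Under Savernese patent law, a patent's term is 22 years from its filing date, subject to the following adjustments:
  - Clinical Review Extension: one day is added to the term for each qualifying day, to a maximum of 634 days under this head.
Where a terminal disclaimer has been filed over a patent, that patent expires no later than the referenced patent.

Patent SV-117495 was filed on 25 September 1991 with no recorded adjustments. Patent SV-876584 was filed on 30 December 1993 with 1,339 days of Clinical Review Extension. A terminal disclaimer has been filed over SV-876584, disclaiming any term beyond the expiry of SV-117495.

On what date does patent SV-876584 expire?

Natural term of SV-876584:
  Base: filing + 22 years → 30 December 2015.
  Clinical Review Extension: 1339 days claimed exceeds the 634-day cap, so +634 days → 24 September 2017.
Expiry of referenced patent SV-117495:
  Base: filing + 22 years → 25 September 2013.
Terminal disclaimer: SV-876584 expires on the earlier of 24 September 2017 and 25 September 2013.

September 25, 2013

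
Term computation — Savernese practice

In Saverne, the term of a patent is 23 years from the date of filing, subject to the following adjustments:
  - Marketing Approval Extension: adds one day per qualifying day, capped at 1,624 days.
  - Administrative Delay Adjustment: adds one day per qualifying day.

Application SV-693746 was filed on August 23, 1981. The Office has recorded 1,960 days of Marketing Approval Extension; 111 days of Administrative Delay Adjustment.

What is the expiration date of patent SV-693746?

2009-05-24

Base term: filing date + 23 years → 23 August 2004.
Marketing Approval Extension: 1960 days claimed exceeds the 1624-day cap, so +1624 days → 2 February 2009.
Administrative Delay Adjustment: +111 days → 24 May 2009.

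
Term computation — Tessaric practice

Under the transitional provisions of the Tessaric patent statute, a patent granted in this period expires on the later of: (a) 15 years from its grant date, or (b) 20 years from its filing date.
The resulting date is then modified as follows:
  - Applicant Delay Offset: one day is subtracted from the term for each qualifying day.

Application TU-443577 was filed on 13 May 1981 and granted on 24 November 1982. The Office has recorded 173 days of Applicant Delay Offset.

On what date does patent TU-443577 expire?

(a) grant + 15 years → 24 November 1997.
(b) filing + 20 years → 13 May 2001.
Later of the two: 13 May 2001.
Applicant Delay Offset: −173 days → 21 November 2000.

2000-11-21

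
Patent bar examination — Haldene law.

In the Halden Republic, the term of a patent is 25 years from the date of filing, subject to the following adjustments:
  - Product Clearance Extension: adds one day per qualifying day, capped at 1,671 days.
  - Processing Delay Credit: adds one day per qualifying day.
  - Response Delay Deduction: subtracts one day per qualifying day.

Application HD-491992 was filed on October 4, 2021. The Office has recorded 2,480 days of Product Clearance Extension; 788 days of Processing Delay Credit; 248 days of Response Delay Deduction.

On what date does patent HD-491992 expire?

Base term: filing date + 25 years → 4 October 2046.
Product Clearance Extension: 2480 days claimed exceeds the 1671-day cap, so +1671 days → 2 May 2051.
Processing Delay Credit: +788 days → 28 June 2053.
Response Delay Deduction: −248 days → 23 October 2052.

2052-10-23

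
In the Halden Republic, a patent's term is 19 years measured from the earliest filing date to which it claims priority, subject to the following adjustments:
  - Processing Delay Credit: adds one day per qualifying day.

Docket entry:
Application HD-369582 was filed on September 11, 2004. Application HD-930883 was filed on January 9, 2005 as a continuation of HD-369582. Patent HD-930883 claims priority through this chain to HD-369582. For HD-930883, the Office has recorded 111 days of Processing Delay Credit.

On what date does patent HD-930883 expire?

2023-12-31

Earliest priority filing: 11 September 2004.
Base term: 11 September 2004 + 19 years → 11 September 2023.
Processing Delay Credit: +111 days → 31 December 2023.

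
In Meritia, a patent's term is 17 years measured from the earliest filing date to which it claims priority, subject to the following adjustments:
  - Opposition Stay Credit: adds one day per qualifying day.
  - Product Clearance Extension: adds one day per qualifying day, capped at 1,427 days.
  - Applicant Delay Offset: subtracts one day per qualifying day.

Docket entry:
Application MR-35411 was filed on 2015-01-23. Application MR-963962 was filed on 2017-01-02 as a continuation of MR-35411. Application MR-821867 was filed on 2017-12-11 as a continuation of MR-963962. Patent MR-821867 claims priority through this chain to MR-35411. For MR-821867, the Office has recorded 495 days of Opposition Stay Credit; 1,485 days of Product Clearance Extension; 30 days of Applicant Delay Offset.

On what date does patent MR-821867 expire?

March 29, 2037

Earliest priority filing: 23 January 2015.
Base term: 23 January 2015 + 17 years → 23 January 2032.
Opposition Stay Credit: +495 days → 1 June 2033.
Product Clearance Extension: 1485 days claimed exceeds the 1427-day cap, so +1427 days → 28 April 2037.
Applicant Delay Offset: −30 days → 29 March 2037.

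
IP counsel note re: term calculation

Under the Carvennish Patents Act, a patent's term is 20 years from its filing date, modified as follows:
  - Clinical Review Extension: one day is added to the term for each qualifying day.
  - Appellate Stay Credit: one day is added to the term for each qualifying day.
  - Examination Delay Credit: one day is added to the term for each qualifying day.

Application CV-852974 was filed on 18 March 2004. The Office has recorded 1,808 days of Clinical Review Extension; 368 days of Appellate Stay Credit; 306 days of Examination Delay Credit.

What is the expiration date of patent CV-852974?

2031-01-03

Base term: filing date + 20 years → 18 March 2024.
Clinical Review Extension: +1808 days → 28 February 2029.
Appellate Stay Credit: +368 days → 3 March 2030.
Examination Delay Credit: +306 days → 3 January 2031.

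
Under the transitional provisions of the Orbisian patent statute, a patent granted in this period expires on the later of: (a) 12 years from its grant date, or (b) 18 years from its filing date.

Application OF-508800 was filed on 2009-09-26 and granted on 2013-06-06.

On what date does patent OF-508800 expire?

(a) grant + 12 years → 6 June 2025.
(b) filing + 18 years → 26 September 2027.
Later of the two: 26 September 2027.

2027-09-26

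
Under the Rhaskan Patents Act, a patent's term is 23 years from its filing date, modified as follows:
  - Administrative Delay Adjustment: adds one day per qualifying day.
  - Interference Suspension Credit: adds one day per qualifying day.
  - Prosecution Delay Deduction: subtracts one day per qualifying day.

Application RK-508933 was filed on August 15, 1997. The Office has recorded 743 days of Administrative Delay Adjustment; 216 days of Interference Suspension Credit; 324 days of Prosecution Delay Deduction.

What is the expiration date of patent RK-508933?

2022-05-12

Base term: filing date + 23 years → 15 August 2020.
Administrative Delay Adjustment: +743 days → 28 August 2022.
Interference Suspension Credit: +216 days → 1 April 2023.
Prosecution Delay Deduction: −324 days → 12 May 2022.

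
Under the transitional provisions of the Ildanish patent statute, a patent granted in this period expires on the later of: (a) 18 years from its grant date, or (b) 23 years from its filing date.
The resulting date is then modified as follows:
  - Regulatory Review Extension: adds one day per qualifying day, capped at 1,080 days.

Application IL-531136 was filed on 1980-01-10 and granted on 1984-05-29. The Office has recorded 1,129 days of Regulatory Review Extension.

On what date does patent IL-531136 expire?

(a) grant + 18 years → 29 May 2002.
(b) filing + 23 years → 10 January 2003.
Later of the two: 10 January 2003.
Regulatory Review Extension: 1129 days claimed exceeds the 1080-day cap, so +1080 days → 25 December 2005.

December 25, 2005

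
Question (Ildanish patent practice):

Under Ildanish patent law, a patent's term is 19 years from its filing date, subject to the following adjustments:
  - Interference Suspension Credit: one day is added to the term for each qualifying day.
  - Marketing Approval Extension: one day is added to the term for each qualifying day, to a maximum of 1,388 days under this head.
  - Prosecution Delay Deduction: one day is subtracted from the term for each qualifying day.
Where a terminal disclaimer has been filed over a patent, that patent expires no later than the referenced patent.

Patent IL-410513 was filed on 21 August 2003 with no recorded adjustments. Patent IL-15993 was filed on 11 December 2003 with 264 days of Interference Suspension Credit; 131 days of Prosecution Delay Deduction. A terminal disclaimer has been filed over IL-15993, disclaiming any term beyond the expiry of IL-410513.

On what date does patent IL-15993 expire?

Natural term of IL-15993:
  Base: filing + 19 years → 11 December 2022.
  Interference Suspension Credit: +264 days → 1 September 2023.
  Prosecution Delay Deduction: −131 days → 23 April 2023.
Expiry of referenced patent IL-410513:
  Base: filing + 19 years → 21 August 2022.
Terminal disclaimer: IL-15993 expires on the earlier of 23 April 2023 and 21 August 2022.

August 21, 2022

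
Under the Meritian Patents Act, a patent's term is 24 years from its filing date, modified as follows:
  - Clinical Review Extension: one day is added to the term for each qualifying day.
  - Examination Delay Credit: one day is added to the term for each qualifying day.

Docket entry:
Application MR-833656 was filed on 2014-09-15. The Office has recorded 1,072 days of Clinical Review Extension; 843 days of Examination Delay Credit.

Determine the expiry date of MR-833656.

Base term: filing date + 24 years → 15 September 2038.
Clinical Review Extension: +1072 days → 22 August 2041.
Examination Delay Credit: +843 days → 13 December 2043.

December 13, 2043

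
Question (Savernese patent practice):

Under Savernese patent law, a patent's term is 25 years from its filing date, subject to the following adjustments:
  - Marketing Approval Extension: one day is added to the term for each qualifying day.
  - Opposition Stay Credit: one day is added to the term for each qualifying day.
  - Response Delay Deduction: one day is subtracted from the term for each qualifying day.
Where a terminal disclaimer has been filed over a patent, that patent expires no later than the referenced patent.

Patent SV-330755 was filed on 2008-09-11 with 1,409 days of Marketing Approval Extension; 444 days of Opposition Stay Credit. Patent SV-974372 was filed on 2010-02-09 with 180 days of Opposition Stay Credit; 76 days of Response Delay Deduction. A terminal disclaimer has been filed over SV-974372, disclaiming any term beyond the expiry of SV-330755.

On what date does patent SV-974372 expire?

Natural term of SV-974372:
  Base: filing + 25 years → 9 February 2035.
  Opposition Stay Credit: +180 days → 8 August 2035.
  Response Delay Deduction: −76 days → 24 May 2035.
Expiry of referenced patent SV-330755:
  Base: filing + 25 years → 11 September 2033.
  Marketing Approval Extension: +1409 days → 21 July 2037.
  Opposition Stay Credit: +444 days → 8 October 2038.
Terminal disclaimer: SV-974372 expires on the earlier of 24 May 2035 and 8 October 2038.

2035-05-24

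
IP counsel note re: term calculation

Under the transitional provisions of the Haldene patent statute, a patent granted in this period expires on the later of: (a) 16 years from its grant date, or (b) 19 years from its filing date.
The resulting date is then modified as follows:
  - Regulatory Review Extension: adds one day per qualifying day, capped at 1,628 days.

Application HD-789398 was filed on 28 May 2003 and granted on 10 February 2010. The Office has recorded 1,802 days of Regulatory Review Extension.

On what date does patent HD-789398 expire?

2030-07-27

(a) grant + 16 years → 10 February 2026.
(b) filing + 19 years → 28 May 2022.
Later of the two: 10 February 2026.
Regulatory Review Extension: 1802 days claimed exceeds the 1628-day cap, so +1628 days → 27 July 2030.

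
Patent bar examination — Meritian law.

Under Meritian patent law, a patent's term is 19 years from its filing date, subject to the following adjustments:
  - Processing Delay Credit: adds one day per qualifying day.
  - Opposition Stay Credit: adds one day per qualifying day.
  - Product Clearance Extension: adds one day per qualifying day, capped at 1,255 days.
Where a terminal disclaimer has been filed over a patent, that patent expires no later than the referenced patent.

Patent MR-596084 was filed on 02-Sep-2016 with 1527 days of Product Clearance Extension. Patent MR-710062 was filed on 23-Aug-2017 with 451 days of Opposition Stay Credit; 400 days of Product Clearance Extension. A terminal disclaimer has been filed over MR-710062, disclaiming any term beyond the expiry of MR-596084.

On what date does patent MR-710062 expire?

Natural term of MR-710062:
  Base: filing + 19 years → 23 August 2036.
  Opposition Stay Credit: +451 days → 17 November 2037.
  Product Clearance Extension: 400 days (within the 1255-day cap) → +400 days → 22 December 2038.
Expiry of referenced patent MR-596084:
  Base: filing + 19 years → 2 September 2035.
  Product Clearance Extension: 1527 days claimed exceeds the 1255-day cap, so +1255 days → 8 February 2039.
Terminal disclaimer: MR-710062 expires on the earlier of 22 December 2038 and 8 February 2039.

2038-12-22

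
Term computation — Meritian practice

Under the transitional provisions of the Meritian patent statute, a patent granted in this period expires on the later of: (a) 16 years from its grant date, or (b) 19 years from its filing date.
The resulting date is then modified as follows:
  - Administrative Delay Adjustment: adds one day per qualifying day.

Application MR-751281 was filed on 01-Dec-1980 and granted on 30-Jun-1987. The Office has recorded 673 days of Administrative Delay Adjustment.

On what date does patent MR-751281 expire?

(a) grant + 16 years → 30 June 2003.
(b) filing + 19 years → 1 December 1999.
Later of the two: 30 June 2003.
Administrative Delay Adjustment: +673 days → 3 May 2005.

May 3, 2005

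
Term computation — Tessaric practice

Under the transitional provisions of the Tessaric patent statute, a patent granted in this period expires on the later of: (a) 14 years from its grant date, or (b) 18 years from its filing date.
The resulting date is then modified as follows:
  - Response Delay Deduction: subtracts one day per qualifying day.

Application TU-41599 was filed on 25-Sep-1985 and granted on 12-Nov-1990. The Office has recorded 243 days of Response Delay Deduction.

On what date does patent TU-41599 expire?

2004-03-14

(a) grant + 14 years → 12 November 2004.
(b) filing + 18 years → 25 September 2003.
Later of the two: 12 November 2004.
Response Delay Deduction: −243 days → 14 March 2004.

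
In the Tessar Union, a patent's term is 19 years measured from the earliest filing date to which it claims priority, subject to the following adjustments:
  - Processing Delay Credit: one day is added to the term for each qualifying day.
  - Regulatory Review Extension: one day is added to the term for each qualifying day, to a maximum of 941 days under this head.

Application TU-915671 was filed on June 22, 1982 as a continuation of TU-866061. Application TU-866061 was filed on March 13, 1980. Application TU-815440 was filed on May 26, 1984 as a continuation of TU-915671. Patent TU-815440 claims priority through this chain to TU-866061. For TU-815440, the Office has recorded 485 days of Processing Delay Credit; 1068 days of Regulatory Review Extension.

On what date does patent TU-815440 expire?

Earliest priority filing: 13 March 1980.
Base term: 13 March 1980 + 19 years → 13 March 1999.
Processing Delay Credit: +485 days → 10 July 2000.
Regulatory Review Extension: 1068 days claimed exceeds the 941-day cap, so +941 days → 6 February 2003.

2003-02-06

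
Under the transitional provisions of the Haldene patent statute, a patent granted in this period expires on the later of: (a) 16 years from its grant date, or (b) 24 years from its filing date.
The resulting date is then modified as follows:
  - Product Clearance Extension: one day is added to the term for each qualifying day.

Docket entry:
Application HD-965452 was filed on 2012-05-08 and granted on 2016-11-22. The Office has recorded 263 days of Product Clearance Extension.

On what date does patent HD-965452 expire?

2037-01-26

(a) grant + 16 years → 22 November 2032.
(b) filing + 24 years → 8 May 2036.
Later of the two: 8 May 2036.
Product Clearance Extension: +263 days → 26 January 2037.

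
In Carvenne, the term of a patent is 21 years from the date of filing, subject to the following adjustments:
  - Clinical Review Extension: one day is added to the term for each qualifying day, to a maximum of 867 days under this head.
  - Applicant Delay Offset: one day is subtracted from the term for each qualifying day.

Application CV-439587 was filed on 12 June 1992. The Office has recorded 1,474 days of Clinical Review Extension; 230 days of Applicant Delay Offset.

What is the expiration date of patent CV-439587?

Base term: filing date + 21 years → 12 June 2013.
Clinical Review Extension: 1474 days claimed exceeds the 867-day cap, so +867 days → 27 October 2015.
Applicant Delay Offset: −230 days → 11 March 2015.

2015-03-11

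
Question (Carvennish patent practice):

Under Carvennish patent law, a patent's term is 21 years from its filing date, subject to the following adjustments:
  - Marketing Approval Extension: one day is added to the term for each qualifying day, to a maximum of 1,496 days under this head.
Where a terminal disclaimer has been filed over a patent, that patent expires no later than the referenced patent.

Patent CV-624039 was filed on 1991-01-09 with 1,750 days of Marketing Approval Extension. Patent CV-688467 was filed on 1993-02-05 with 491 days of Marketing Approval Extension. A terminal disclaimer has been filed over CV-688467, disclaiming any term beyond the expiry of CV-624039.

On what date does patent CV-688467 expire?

June 11, 2015

Natural term of CV-688467:
  Base: filing + 21 years → 5 February 2014.
  Marketing Approval Extension: 491 days (within the 1496-day cap) → +491 days → 11 June 2015.
Expiry of referenced patent CV-624039:
  Base: filing + 21 years → 9 January 2012.
  Marketing Approval Extension: 1750 days claimed exceeds the 1496-day cap, so +1496 days → 13 February 2016.
Terminal disclaimer: CV-688467 expires on the earlier of 11 June 2015 and 13 February 2016.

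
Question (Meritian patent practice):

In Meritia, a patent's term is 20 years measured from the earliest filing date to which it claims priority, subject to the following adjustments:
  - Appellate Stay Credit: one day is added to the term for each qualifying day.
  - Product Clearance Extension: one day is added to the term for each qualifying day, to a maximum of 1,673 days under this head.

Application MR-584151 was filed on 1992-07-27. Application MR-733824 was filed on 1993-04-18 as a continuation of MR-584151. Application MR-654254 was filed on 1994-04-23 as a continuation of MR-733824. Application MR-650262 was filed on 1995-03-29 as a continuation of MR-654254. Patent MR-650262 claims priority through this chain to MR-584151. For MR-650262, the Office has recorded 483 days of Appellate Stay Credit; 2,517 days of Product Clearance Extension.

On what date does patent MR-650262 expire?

Earliest priority filing: 27 July 1992.
Base term: 27 July 1992 + 20 years → 27 July 2012.
Appellate Stay Credit: +483 days → 22 November 2013.
Product Clearance Extension: 2517 days claimed exceeds the 1673-day cap, so +1673 days → 22 June 2018.

2018-06-22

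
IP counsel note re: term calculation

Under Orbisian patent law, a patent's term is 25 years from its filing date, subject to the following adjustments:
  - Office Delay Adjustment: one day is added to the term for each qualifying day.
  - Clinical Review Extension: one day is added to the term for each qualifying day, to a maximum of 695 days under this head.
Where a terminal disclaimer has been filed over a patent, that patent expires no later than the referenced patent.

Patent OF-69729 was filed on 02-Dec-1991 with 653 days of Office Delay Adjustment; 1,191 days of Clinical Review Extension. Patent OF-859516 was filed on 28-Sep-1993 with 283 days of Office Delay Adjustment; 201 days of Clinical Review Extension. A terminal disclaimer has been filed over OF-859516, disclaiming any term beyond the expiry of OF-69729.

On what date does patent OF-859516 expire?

January 25, 2020

Natural term of OF-859516:
  Base: filing + 25 years → 28 September 2018.
  Office Delay Adjustment: +283 days → 8 July 2019.
  Clinical Review Extension: 201 days (within the 695-day cap) → +201 days → 25 January 2020.
Expiry of referenced patent OF-69729:
  Base: filing + 25 years → 2 December 2016.
  Office Delay Adjustment: +653 days → 16 September 2018.
  Clinical Review Extension: 1191 days claimed exceeds the 695-day cap, so +695 days → 11 August 2020.
Terminal disclaimer: OF-859516 expires on the earlier of 25 January 2020 and 11 August 2020.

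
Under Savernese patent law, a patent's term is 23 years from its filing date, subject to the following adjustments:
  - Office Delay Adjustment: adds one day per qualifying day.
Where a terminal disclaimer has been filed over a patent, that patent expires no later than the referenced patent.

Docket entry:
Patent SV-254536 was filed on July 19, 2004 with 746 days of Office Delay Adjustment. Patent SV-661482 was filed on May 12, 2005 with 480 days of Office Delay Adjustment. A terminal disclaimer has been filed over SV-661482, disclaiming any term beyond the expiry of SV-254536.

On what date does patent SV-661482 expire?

Natural term of SV-661482:
  Base: filing + 23 years → 12 May 2028.
  Office Delay Adjustment: +480 days → 4 September 2029.
Expiry of referenced patent SV-254536:
  Base: filing + 23 years → 19 July 2027.
  Office Delay Adjustment: +746 days → 3 August 2029.
Terminal disclaimer: SV-661482 expires on the earlier of 4 September 2029 and 3 August 2029.

2029-08-03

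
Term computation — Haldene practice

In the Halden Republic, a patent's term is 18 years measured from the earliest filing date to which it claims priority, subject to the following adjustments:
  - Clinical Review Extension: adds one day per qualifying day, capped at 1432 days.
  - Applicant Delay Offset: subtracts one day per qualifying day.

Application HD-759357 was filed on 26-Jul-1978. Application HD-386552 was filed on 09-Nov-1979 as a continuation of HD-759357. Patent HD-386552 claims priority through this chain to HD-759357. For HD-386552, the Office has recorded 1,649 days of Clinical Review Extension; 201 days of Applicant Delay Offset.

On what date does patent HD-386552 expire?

1999-12-09

Earliest priority filing: 26 July 1978.
Base term: 26 July 1978 + 18 years → 26 July 1996.
Clinical Review Extension: 1649 days claimed exceeds the 1432-day cap, so +1432 days → 27 June 2000.
Applicant Delay Offset: −201 days → 9 December 1999.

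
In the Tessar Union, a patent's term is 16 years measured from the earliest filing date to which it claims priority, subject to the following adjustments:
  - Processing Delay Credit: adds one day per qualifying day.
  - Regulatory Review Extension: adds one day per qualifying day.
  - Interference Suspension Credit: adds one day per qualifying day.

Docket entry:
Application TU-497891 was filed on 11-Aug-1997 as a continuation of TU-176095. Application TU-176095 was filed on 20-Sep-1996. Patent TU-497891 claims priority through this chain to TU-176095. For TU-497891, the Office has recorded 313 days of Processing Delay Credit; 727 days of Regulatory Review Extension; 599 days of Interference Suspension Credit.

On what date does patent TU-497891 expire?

2017-03-17

Earliest priority filing: 20 September 1996.
Base term: 20 September 1996 + 16 years → 20 September 2012.
Processing Delay Credit: +313 days → 30 July 2013.
Regulatory Review Extension: +727 days → 27 July 2015.
Interference Suspension Credit: +599 days → 17 March 2017.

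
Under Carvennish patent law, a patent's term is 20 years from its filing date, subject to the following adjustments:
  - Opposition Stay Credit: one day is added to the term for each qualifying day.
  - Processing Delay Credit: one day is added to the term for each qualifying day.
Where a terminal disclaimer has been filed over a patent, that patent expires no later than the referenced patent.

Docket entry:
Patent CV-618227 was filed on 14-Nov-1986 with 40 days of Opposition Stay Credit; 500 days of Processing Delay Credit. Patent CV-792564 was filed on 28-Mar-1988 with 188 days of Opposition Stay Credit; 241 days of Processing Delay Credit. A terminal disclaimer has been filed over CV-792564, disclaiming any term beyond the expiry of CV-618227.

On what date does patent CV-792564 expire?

Natural term of CV-792564:
  Base: filing + 20 years → 28 March 2008.
  Opposition Stay Credit: +188 days → 2 October 2008.
  Processing Delay Credit: +241 days → 31 May 2009.
Expiry of referenced patent CV-618227:
  Base: filing + 20 years → 14 November 2006.
  Opposition Stay Credit: +40 days → 24 December 2006.
  Processing Delay Credit: +500 days → 7 May 2008.
Terminal disclaimer: CV-792564 expires on the earlier of 31 May 2009 and 7 May 2008.

2008-05-07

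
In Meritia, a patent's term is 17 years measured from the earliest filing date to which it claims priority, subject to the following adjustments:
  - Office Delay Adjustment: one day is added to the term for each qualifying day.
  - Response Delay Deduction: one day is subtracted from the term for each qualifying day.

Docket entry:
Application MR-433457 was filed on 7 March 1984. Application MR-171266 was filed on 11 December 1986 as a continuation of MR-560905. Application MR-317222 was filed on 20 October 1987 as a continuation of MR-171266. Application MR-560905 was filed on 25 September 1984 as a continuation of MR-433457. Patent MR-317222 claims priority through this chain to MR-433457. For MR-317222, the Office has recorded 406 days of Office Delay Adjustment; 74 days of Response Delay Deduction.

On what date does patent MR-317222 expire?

Earliest priority filing: 7 March 1984.
Base term: 7 March 1984 + 17 years → 7 March 2001.
Office Delay Adjustment: +406 days → 17 April 2002.
Response Delay Deduction: −74 days → 2 February 2002.

February 2, 2002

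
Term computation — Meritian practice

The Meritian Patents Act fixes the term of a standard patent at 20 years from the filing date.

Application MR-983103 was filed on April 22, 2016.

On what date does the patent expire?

April 22, 2036

Filing date + 20 years → 22 April 2036.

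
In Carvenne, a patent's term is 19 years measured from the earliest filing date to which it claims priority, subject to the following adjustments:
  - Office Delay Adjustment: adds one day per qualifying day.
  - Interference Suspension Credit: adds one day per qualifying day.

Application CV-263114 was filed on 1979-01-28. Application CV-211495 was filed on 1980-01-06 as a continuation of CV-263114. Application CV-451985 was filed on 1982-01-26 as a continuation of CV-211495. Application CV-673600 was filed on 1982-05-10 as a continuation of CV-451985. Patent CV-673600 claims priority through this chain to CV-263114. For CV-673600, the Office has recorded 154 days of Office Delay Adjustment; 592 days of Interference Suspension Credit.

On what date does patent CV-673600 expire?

Earliest priority filing: 28 January 1979.
Base term: 28 January 1979 + 19 years → 28 January 1998.
Office Delay Adjustment: +154 days → 1 July 1998.
Interference Suspension Credit: +592 days → 13 February 2000.

2000-02-13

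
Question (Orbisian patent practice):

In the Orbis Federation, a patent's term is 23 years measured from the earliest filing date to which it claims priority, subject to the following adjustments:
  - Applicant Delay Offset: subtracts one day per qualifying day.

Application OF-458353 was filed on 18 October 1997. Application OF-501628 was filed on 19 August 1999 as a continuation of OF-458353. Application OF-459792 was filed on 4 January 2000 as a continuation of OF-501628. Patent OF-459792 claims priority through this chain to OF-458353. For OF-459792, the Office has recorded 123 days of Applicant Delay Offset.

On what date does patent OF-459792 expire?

2020-06-17

Earliest priority filing: 18 October 1997.
Base term: 18 October 1997 + 23 years → 18 October 2020.
Applicant Delay Offset: −123 days → 17 June 2020.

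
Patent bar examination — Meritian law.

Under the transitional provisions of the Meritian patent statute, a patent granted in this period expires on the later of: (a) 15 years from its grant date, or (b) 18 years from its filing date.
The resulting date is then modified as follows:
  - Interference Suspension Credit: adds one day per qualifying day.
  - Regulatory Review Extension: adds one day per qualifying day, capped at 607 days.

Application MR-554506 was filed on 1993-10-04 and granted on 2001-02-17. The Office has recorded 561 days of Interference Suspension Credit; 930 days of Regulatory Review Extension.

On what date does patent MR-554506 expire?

April 30, 2019

(a) grant + 15 years → 17 February 2016.
(b) filing + 18 years → 4 October 2011.
Later of the two: 17 February 2016.
Interference Suspension Credit: +561 days → 31 August 2017.
Regulatory Review Extension: 930 days claimed exceeds the 607-day cap, so +607 days → 30 April 2019.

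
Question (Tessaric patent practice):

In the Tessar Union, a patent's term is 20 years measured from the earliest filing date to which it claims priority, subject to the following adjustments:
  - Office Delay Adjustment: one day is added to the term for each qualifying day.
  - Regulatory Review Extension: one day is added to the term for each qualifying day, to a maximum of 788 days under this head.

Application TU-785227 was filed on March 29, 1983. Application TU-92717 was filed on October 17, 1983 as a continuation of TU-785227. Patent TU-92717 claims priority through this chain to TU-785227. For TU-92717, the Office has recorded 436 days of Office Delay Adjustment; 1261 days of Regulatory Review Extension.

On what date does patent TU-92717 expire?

August 4, 2006

Earliest priority filing: 29 March 1983.
Base term: 29 March 1983 + 20 years → 29 March 2003.
Office Delay Adjustment: +436 days → 7 June 2004.
Regulatory Review Extension: 1261 days claimed exceeds the 788-day cap, so +788 days → 4 August 2006.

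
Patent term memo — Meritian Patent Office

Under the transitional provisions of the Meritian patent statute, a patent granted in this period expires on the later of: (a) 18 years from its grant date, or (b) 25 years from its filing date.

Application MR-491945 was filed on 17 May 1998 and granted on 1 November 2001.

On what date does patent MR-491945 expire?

(a) grant + 18 years → 1 November 2019.
(b) filing + 25 years → 17 May 2023.
Later of the two: 17 May 2023.

May 17, 2023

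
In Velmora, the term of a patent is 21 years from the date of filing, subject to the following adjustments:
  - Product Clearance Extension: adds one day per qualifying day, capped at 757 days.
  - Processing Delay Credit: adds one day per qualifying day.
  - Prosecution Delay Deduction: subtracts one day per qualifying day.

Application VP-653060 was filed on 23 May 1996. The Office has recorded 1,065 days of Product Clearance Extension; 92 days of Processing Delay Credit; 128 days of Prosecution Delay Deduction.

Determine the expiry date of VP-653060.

Base term: filing date + 21 years → 23 May 2017.
Product Clearance Extension: 1065 days claimed exceeds the 757-day cap, so +757 days → 19 June 2019.
Processing Delay Credit: +92 days → 19 September 2019.
Prosecution Delay Deduction: −128 days → 14 May 2019.

2019-05-14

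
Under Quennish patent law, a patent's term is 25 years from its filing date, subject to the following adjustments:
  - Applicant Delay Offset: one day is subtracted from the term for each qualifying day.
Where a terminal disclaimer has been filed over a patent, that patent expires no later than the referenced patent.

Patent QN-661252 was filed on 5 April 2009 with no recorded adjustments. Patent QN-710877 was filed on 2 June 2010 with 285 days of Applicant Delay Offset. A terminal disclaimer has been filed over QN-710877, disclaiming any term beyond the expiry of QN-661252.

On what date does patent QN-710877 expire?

April 5, 2034

Natural term of QN-710877:
  Base: filing + 25 years → 2 June 2035.
  Applicant Delay Offset: −285 days → 21 August 2034.
Expiry of referenced patent QN-661252:
  Base: filing + 25 years → 5 April 2034.
Terminal disclaimer: QN-710877 expires on the earlier of 21 August 2034 and 5 April 2034.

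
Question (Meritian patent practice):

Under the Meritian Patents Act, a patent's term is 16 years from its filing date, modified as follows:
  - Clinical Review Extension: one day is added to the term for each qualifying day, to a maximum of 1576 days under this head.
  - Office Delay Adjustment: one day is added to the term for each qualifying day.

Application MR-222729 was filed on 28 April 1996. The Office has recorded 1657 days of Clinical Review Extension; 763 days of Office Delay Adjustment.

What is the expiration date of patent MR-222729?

September 23, 2018

Base term: filing date + 16 years → 28 April 2012.
Clinical Review Extension: 1657 days claimed exceeds the 1576-day cap, so +1576 days → 21 August 2016.
Office Delay Adjustment: +763 days → 23 September 2018.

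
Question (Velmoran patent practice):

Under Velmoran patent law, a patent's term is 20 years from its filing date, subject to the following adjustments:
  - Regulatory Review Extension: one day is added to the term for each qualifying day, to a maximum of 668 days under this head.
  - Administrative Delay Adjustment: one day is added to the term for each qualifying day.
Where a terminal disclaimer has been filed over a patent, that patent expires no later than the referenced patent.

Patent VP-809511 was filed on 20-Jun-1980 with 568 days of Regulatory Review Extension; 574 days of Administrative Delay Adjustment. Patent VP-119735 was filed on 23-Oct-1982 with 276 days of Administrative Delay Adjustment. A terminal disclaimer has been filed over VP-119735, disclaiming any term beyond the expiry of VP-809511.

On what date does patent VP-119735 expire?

2003-07-26

Natural term of VP-119735:
  Base: filing + 20 years → 23 October 2002.
  Administrative Delay Adjustment: +276 days → 26 July 2003.
Expiry of referenced patent VP-809511:
  Base: filing + 20 years → 20 June 2000.
  Regulatory Review Extension: 568 days (within the 668-day cap) → +568 days → 9 January 2002.
  Administrative Delay Adjustment: +574 days → 6 August 2003.
Terminal disclaimer: VP-119735 expires on the earlier of 26 July 2003 and 6 August 2003.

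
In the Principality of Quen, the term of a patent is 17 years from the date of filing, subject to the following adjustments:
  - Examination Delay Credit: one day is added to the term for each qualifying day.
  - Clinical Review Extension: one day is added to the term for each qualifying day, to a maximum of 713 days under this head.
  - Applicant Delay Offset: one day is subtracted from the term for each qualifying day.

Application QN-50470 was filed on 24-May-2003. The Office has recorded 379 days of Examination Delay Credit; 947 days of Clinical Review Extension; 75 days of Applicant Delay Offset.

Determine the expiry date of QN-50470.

March 7, 2023

Base term: filing date + 17 years → 24 May 2020.
Examination Delay Credit: +379 days → 7 June 2021.
Clinical Review Extension: 947 days claimed exceeds the 713-day cap, so +713 days → 21 May 2023.
Applicant Delay Offset: −75 days → 7 March 2023.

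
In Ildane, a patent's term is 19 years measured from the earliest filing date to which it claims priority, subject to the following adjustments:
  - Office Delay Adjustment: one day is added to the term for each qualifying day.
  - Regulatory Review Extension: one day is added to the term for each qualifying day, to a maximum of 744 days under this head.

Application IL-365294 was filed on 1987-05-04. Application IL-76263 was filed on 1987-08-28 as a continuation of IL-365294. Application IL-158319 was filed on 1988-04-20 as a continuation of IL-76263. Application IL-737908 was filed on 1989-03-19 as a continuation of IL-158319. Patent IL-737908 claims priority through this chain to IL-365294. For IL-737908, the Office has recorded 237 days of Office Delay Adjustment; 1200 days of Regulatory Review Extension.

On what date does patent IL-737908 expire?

Earliest priority filing: 4 May 1987.
Base term: 4 May 1987 + 19 years → 4 May 2006.
Office Delay Adjustment: +237 days → 27 December 2006.
Regulatory Review Extension: 1200 days claimed exceeds the 744-day cap, so +744 days → 9 January 2009.

January 9, 2009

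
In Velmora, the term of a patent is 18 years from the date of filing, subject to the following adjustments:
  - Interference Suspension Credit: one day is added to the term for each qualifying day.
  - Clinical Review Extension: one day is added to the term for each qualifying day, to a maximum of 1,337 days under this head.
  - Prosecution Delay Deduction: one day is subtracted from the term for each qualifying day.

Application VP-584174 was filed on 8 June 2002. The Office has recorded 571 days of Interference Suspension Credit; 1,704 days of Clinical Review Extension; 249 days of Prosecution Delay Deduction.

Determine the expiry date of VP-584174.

Base term: filing date + 18 years → 8 June 2020.
Interference Suspension Credit: +571 days → 31 December 2021.
Clinical Review Extension: 1704 days claimed exceeds the 1337-day cap, so +1337 days → 29 August 2025.
Prosecution Delay Deduction: −249 days → 23 December 2024.

2024-12-23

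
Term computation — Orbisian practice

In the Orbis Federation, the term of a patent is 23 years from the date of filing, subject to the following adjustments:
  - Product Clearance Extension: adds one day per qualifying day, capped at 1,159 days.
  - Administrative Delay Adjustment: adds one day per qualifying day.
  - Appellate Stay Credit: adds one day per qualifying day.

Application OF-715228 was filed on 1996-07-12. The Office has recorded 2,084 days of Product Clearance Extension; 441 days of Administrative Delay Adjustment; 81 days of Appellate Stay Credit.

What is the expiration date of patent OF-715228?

Base term: filing date + 23 years → 12 July 2019.
Product Clearance Extension: 2084 days claimed exceeds the 1159-day cap, so +1159 days → 13 September 2022.
Administrative Delay Adjustment: +441 days → 28 November 2023.
Appellate Stay Credit: +81 days → 17 February 2024.

February 17, 2024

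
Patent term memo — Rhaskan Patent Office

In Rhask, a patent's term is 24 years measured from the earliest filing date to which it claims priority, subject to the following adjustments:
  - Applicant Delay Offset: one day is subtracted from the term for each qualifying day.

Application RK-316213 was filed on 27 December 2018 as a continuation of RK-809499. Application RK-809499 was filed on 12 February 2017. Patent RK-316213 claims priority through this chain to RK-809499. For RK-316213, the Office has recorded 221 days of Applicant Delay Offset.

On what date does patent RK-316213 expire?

July 6, 2040

Earliest priority filing: 12 February 2017.
Base term: 12 February 2017 + 24 years → 12 February 2041.
Applicant Delay Offset: −221 days → 6 July 2040.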